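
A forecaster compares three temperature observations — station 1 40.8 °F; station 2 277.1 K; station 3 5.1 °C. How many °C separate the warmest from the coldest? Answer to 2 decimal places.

station 1: 40.8 °F = 4.889 °C.
station 2: 277.1 K = 3.950 °C.
Spread: 5.100 − 3.950 = 1.150 °C.

1.15 °C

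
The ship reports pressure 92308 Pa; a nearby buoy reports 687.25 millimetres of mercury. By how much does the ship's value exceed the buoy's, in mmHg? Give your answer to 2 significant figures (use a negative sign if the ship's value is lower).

5.1 mmHg

the ship: 92308 Pa = 692.367 mmHg.
Difference: 692.367 − 687.250 = 5.1 mmHg.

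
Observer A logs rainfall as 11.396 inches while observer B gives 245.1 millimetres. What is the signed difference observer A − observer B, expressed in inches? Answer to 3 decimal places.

observer B: 245.1 mm = 9.64961 in.
Difference: 11.39600 − 9.64961 = 1.746 in.

1.746 in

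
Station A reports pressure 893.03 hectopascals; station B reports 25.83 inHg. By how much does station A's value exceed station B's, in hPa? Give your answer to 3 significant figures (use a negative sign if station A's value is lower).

18.3 hPa

station B: 25.83 inHg = 874.704 hPa.
Difference: 893.030 − 874.704 = 18.3 hPa.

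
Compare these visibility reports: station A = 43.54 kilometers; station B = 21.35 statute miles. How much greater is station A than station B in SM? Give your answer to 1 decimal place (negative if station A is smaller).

5.7 SM

station A: 43.54 km = 27.055 SM.
Difference: 27.055 − 21.350 = 5.7 SM.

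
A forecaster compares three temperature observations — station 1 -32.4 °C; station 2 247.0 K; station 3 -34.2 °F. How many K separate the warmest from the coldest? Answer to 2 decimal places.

10.63 K

station 2: 247.0 K = -26.150 °C.
station 3: -34.2 °F = -36.778 °C.
Spread: (-26.150) − (-36.778) = 10.628 °C.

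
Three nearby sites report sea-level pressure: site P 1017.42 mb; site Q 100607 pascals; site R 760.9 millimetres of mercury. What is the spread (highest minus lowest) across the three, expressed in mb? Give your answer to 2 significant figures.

site Q: 100607 Pa = 1006.07 mb.
site R: 760.9 mmHg = 1014.45 mb.
Spread: 1017.42 − 1006.07 = 11 mb.

11 mb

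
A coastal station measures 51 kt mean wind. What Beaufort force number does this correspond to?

Beaufort force 10

51 kt lies in the Beaufort 10 band (storm, 48–55 kt).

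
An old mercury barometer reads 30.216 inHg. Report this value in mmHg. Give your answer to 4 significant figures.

767.5 mmHg

1 inHg = 25.4 mmHg, so 30.216 × 25.4 = 767.5 mmHg.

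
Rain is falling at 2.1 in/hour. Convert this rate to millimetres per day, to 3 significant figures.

2.1 in/hour × 25.4 mm/in × 24 hour/day = 1280 mm/day.

1280 mm/day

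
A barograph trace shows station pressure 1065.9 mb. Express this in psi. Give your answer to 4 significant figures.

1 mb = 0.0145038 psi, so 1065.9 × 0.0145038 = 15.46 psi.

15.46 psi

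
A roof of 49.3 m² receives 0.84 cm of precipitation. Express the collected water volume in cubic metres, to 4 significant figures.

0.4141 cubic metres

Depth: 0.84 cm × 10 = 8.4 mm.
1 mm over 1 m² is 1 L, so volume = 8.4 × 49.3 = 414.12 L = 0.4141 m³.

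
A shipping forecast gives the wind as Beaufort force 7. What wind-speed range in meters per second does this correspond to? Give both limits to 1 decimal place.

13.9 to 17.1 m/s

Beaufort 7 (near gale) spans 13.9–17.1 m/s.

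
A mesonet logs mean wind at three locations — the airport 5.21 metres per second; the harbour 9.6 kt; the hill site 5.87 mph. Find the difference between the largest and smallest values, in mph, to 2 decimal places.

the airport: 5.21 m/s = 11.6544 mph.
the harbour: 9.6 kt = 11.0475 mph.
Spread: 11.6544 − 5.8700 = 5.78 mph.

5.78 mph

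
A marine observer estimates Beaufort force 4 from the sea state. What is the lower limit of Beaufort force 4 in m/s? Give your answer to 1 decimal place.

5.5 m/s

Beaufort 4 (moderate breeze) spans 5.5–7.9 m/s.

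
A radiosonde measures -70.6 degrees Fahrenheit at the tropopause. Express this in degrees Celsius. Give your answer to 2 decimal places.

°C = (°F − 32) × 5/9 = (-70.6 − 32) / 1.8 = -57.00 °C.

-57.00 °C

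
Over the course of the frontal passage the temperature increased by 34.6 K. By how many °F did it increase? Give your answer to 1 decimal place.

Converting a difference, only the 9/5 scale factor applies: Δ°F = 34.6 × 1.8 = 62.3 °F.

62.3 °F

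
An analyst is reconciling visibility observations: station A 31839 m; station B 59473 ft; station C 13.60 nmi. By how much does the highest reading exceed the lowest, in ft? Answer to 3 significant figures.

station A: 31839 m = 104458.66 ft.
station C: 13.60 nmi = 82635.17 ft.
Spread: 104458.66 − 59473.00 = 45000 ft.

45000 ft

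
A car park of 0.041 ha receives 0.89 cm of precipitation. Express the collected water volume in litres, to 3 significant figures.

Depth: 0.89 cm × 10 = 8.9 mm.
Area: 0.041 ha = 410 m².
1 mm over 1 m² is 1 L, so volume = 8.9 × 410 = 3649 L ≈ 3650 L.

3650 litres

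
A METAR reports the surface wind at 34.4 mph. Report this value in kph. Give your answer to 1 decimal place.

55.4 km/h

1 mph = 1.60934 km/h, so 34.4 × 1.60934 = 55.4 km/h.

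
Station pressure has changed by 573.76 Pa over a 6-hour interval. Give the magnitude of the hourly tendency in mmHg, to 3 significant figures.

0.717 mmHg per hour

573.76 Pa / 6 h × 0.00750062 mmHg/Pa = 0.717 mmHg/h.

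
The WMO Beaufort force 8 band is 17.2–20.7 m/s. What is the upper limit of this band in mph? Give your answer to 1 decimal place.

46.3 mph

17.2–20.7 m/s × 2.237 = 38.5–46.3 mph.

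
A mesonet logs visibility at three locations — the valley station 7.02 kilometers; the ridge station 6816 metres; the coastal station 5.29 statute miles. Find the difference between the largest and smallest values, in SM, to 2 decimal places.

1.05 SM

the valley station: 7.02 km = 4.3620 SM.
the ridge station: 6816 m = 4.2353 SM.
Spread: 5.2900 − 4.2353 = 1.05 SM.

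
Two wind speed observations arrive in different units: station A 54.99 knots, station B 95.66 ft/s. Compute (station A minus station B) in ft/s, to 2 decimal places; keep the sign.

-2.85 ft/s

station A: 54.99 kt = 92.8127 ft/s.
Difference: 92.8127 − 95.6600 = -2.85 ft/s.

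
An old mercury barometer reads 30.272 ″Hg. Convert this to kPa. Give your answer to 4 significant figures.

102.5 kPa

1 inHg = 3.38639 kPa, so 30.272 × 3.38639 = 102.5 kPa.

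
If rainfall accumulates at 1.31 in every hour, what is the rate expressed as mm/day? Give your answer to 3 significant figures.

799 mm/day

1.31 in/hour × 25.4 mm/in × 24 hour/day = 799 mm/day.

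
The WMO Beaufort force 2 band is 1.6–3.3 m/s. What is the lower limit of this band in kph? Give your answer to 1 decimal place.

5.8 km/h

1.6–3.3 m/s × 3.6 = 5.8–11.9 km/h.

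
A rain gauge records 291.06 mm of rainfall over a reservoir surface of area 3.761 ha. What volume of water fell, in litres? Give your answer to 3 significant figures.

10900000 litres

Area: 3.761 ha = 37610 m².
1 mm over 1 m² is 1 L, so volume = 291.06 × 37610 = 10946767 L ≈ 10900000 L.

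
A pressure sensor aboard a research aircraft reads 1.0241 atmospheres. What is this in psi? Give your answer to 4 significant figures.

15.05 psi

1 atm = 14.6959 psi, so 1.0241 × 14.6959 = 15.05 psi.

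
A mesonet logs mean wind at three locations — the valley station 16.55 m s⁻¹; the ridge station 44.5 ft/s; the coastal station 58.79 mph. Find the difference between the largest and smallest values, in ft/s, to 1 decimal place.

the valley station: 16.55 m/s = 54.298 ft/s.
the coastal station: 58.79 mph = 86.225 ft/s.
Spread: 86.225 − 44.500 = 41.7 ft/s.

41.7 ft/s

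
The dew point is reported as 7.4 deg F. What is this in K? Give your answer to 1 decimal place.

259.5 K

First to °C: -13.67 °C.
Then to K: 259.5 K.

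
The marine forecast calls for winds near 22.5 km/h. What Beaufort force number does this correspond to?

Beaufort force 4

22.5 km/h = 6.2 m/s, which is Beaufort 4 (moderate breeze, 5.5–7.9 m/s).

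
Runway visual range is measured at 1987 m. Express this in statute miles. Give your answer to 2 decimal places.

1.23 SM

1 m = 0.000621371 SM, so 1987 × 0.000621371 = 1.23 SM.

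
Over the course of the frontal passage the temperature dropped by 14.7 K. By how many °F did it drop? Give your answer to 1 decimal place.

26.5 °F

For a temperature change the 32° offset cancels: Δ°F = 14.7 × 1.8 = 26.5 °F.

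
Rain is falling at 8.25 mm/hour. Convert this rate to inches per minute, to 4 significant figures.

8.25 mm/hour × 0.0393701 in/mm × 0.0166667 hour/minute = 0.005413 in/minute.

0.005413 in/minute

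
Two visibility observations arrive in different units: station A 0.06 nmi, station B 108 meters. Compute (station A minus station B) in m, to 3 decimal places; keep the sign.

3.120 m

station A: 0.06 nmi = 111.12000 m.
Difference: 111.12000 − 108.00000 = 3.120 m.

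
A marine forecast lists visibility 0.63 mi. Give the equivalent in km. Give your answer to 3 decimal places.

1.014 km

1 SM = 1.60934 km, so 0.63 × 1.60934 = 1.014 km.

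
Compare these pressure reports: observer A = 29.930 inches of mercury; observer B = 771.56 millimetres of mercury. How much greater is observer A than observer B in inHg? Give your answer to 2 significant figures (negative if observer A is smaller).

-0.45 inHg

observer B: 771.56 mmHg = 30.3764 inHg.
Difference: 29.9300 − 30.3764 = -0.45 inHg.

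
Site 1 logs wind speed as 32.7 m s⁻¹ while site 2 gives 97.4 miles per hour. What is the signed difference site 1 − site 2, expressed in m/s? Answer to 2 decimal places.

-10.84 m/s

site 2: 97.4 mph = 43.5417 m/s.
Difference: 32.7000 − 43.5417 = -10.84 m/s.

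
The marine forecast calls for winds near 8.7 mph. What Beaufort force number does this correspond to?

Beaufort force 3

8.7 mph = 3.9 m/s, which is Beaufort 3 (gentle breeze, 3.4–5.4 m/s).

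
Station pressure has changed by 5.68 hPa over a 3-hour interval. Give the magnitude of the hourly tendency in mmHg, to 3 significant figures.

1.42 mmHg per hour

5.68 hPa / 3 h × 0.750062 mmHg/hPa = 1.42 mmHg/h.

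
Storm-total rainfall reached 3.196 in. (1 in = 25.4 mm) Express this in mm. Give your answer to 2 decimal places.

1 in = 25.4 mm, so 3.196 × 25.4 = 81.18 mm.

81.18 mm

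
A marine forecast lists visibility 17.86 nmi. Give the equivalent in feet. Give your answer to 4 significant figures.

108500 ft

1 nmi = 6076.12 ft, so 17.86 × 6076.12 = 108500 ft.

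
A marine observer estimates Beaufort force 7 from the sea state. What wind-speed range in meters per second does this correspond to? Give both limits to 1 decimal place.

13.9 to 17.1 m/s

Beaufort 7 (near gale) spans 13.9–17.1 m/s.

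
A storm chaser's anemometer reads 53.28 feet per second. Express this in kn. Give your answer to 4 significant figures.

1 ft/s = 0.592484 kt, so 53.28 × 0.592484 = 31.57 kt.

31.57 kt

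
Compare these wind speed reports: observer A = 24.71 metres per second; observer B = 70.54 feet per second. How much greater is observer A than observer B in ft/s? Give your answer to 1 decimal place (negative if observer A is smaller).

observer A: 24.71 m/s = 81.070 ft/s.
Difference: 81.070 − 70.540 = 10.5 ft/s.

10.5 ft/s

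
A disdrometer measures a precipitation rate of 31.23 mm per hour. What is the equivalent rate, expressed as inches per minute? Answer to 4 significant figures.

31.23 mm/hour × 0.0393701 in/mm × 0.0166667 hour/minute = 0.02049 in/minute.

0.02049 in/minute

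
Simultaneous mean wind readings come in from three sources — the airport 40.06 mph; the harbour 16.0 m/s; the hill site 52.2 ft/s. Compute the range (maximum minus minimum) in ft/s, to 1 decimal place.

6.6 ft/s

the airport: 40.06 mph = 58.755 ft/s.
the harbour: 16.0 m/s = 52.493 ft/s.
Spread: 58.755 − 52.200 = 6.6 ft/s.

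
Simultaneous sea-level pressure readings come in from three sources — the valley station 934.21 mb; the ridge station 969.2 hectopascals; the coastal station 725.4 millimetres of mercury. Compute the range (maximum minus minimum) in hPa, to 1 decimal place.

35.0 hPa

the valley station: 934.21 mb = 934.210 hPa.
the coastal station: 725.4 mmHg = 967.121 hPa.
Spread: 969.200 − 934.210 = 35.0 hPa.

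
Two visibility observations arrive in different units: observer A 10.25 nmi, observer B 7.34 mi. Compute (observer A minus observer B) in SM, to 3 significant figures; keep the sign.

observer A: 10.25 nmi = 11.7955 SM.
Difference: 11.7955 − 7.3400 = 4.46 SM.

4.46 SM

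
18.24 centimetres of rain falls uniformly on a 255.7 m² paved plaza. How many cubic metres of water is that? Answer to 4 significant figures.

46.64 cubic metres

Depth: 18.24 cm × 10 = 182.4 mm.
1 mm over 1 m² is 1 L, so volume = 182.4 × 255.7 = 46639.68 L = 46.64 m³.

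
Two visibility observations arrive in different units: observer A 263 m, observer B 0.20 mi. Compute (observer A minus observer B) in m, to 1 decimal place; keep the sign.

-58.9 m

observer B: 0.20 SM = 321.869 m.
Difference: 263.000 − 321.869 = -58.9 m.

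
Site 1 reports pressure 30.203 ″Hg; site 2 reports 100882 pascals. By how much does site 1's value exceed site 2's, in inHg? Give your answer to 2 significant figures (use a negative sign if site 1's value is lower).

0.41 inHg

site 2: 100882 Pa = 29.7904 inHg.
Difference: 30.2030 − 29.7904 = 0.41 inHg.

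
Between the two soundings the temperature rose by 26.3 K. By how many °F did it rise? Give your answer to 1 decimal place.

47.3 °F

For a temperature change the 32° offset cancels: Δ°F = 26.3 × 1.8 = 47.3 °F.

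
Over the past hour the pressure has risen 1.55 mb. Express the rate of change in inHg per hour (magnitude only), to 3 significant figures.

0.0458 inHg per hour

1.55 mb / 1 h × 0.02953 inHg/mb = 0.0458 inHg/h.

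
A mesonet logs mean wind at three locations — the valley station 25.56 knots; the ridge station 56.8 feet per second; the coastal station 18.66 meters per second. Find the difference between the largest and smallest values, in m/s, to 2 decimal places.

5.51 m/s

the valley station: 25.56 kt = 13.1492 m/s.
the ridge station: 56.8 ft/s = 17.3126 m/s.
Spread: 18.6600 − 13.1492 = 5.51 m/s.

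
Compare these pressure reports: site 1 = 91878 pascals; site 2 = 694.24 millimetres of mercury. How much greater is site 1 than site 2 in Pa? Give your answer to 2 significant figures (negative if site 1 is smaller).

-680 Pa

site 2: 694.24 mmHg = 92557.73 Pa.
Difference: 91878.00 − 92557.73 = -680 Pa.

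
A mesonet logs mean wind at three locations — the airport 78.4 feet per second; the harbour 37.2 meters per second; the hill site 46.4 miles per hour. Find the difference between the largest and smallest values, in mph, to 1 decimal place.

36.8 mph

the airport: 78.4 ft/s = 53.455 mph.
the harbour: 37.2 m/s = 83.214 mph.
Spread: 83.214 − 46.400 = 36.8 mph.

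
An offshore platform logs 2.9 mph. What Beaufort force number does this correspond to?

2.9 mph = 1.3 m/s, which is Beaufort 1 (light air, 0.3–1.5 m/s).

Beaufort force 1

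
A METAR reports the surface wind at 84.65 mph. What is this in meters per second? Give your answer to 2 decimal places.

37.84 m/s

1 mph = 0.44704 m/s, so 84.65 × 0.44704 = 37.84 m/s.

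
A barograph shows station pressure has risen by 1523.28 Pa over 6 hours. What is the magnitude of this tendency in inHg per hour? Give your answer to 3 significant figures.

0.0750 inHg per hour

1523.28 Pa / 6 h × 0.0002953 inHg/Pa = 0.0750 inHg/h.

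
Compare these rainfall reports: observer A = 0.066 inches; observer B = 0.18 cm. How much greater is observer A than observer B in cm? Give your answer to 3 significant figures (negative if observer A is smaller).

-0.0124 cm

observer A: 0.066 in = 0.167640 cm.
Difference: 0.167640 − 0.180000 = -0.0124 cm.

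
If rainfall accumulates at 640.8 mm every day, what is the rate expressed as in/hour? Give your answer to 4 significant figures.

640.8 mm/day × 0.0393701 in/mm × 0.0416667 day/hour = 1.051 in/hour.

1.051 in/hour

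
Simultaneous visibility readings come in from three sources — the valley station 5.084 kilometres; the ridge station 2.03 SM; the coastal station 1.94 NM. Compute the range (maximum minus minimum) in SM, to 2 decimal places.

1.13 SM

the valley station: 5.084 km = 3.1591 SM.
the coastal station: 1.94 nmi = 2.2325 SM.
Spread: 3.1591 − 2.0300 = 1.13 SM.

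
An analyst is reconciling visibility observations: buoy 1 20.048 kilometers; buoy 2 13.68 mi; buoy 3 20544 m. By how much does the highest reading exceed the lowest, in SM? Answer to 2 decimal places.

1.22 SM

buoy 1: 20.048 km = 12.4572 SM.
buoy 3: 20544 m = 12.7654 SM.
Spread: 13.6800 − 12.4572 = 1.22 SM.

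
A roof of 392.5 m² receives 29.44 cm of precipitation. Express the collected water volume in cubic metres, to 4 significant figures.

115.6 cubic metres

Depth: 29.44 cm × 10 = 294.4 mm.
1 mm over 1 m² is 1 L, so volume = 294.4 × 392.5 = 115552 L = 115.6 m³.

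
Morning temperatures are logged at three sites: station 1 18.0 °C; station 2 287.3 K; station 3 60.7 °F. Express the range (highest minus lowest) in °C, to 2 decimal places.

3.85 °C

station 2: 287.3 K = 14.150 °C.
station 3: 60.7 °F = 15.944 °C.
Spread: 18.000 − 14.150 = 3.850 °C.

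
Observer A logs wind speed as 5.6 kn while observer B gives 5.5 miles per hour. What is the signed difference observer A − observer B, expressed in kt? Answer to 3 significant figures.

0.821 kt

observer B: 5.5 mph = 4.77937 kt.
Difference: 5.60000 − 4.77937 = 0.821 kt.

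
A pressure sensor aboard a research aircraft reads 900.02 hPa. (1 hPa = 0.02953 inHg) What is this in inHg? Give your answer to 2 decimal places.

26.58 inHg

1 hPa = 0.02953 inHg, so 900.02 × 0.02953 = 26.58 inHg.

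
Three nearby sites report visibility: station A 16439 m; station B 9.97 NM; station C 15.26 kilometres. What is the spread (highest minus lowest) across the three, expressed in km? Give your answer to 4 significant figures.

station A: 16439 m = 16.43900 km.
station B: 9.97 nmi = 18.46444 km.
Spread: 18.46444 − 15.26000 = 3.204 km.

3.204 km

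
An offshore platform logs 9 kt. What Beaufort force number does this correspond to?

9 kt lies in the Beaufort 3 band (gentle breeze, 7–10 kt).

Beaufort force 3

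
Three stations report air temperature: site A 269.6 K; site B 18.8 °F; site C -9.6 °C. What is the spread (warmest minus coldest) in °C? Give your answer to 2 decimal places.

6.05 °C

site A: 269.6 K = -3.550 °C.
site B: 18.8 °F = -7.333 °C.
Spread: (-3.550) − (-9.600) = 6.050 °C.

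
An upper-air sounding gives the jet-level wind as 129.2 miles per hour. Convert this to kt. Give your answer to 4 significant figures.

1 mph = 0.868976 kt, so 129.2 × 0.868976 = 112.3 kt.

112.3 kt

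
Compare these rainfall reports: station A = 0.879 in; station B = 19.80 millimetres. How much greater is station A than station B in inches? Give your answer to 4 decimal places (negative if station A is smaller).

station B: 19.80 mm = 0.779528 in.
Difference: 0.879000 − 0.779528 = 0.0995 in.

0.0995 in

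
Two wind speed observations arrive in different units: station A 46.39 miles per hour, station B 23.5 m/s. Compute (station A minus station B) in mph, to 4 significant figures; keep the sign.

-6.178 mph

station B: 23.5 m/s = 52.56800 mph.
Difference: 46.39000 − 52.56800 = -6.178 mph.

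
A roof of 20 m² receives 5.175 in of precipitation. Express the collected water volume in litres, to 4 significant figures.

2629 litres

Depth: 5.175 in × 25.4 = 131.445 mm.
1 mm over 1 m² is 1 L, so volume = 131.445 × 20 = 2628.9 L ≈ 2629 L.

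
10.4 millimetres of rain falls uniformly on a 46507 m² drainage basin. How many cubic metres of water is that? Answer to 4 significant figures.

483.7 cubic metres

1 mm over 1 m² is 1 L, so volume = 10.4 × 46507 = 483672.8 L = 483.7 m³.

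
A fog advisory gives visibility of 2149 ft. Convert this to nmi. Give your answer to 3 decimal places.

1 ft = 0.000164579 nmi, so 2149 × 0.000164579 = 0.354 nmi.

0.354 nmi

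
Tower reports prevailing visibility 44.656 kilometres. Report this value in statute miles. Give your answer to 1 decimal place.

27.7 SM

1 km = 0.621371 SM, so 44.656 × 0.621371 = 27.7 SM.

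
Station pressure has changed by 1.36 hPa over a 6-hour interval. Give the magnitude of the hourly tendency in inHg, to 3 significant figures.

0.00669 inHg per hour

1.36 hPa / 6 h × 0.02953 inHg/hPa = 0.00669 inHg/h.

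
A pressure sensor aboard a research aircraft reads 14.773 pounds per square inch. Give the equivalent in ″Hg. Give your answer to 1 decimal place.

30.1 inHg

1 psi = 2.03602 inHg, so 14.773 × 2.03602 = 30.1 inHg.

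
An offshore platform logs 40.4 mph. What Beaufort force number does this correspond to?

Beaufort force 8

40.4 mph = 18.1 m/s, which is Beaufort 8 (gale, 17.2–20.7 m/s).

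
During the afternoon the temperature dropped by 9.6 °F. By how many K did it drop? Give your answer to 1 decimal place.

Converting a difference, only the 9/5 scale factor applies: ΔK = 9.6 × 0.5556 = 5.3 K.

5.3 K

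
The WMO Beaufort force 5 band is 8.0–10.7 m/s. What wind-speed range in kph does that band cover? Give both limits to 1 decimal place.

8.0–10.7 m/s × 3.6 = 28.8–38.5 km/h.

28.8 to 38.5 km/h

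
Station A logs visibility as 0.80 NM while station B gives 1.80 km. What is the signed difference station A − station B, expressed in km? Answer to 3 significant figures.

station A: 0.80 nmi = 1.48160 km.
Difference: 1.48160 − 1.80000 = -0.318 km.

-0.318 km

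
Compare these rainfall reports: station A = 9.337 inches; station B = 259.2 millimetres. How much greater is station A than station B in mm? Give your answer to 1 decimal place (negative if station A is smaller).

-22.0 mm

station A: 9.337 in = 237.160 mm.
Difference: 237.160 − 259.200 = -22.0 mm.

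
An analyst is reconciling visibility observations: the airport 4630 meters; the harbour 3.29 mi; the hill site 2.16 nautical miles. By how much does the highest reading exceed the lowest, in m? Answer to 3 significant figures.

the harbour: 3.29 SM = 5294.74 m.
the hill site: 2.16 nmi = 4000.32 m.
Spread: 5294.74 − 4000.32 = 1290 m.

1290 m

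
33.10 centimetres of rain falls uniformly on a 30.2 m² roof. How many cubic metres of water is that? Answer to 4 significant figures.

Depth: 33.10 cm × 10 = 331 mm.
1 mm over 1 m² is 1 L, so volume = 331 × 30.2 = 9996.2 L = 9.996 m³.

9.996 cubic metres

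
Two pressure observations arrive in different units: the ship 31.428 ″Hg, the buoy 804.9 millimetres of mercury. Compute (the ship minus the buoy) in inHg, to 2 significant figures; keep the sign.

-0.26 inHg

the buoy: 804.9 mmHg = 31.6890 inHg.
Difference: 31.4280 − 31.6890 = -0.26 inHg.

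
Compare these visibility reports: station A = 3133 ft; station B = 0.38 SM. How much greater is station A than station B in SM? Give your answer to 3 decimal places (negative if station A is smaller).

station A: 3133 ft = 0.59337 SM.
Difference: 0.59337 − 0.38000 = 0.213 SM.

0.213 SM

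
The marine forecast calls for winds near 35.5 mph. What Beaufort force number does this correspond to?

35.5 mph = 15.9 m/s, which is Beaufort 7 (near gale, 13.9–17.1 m/s).

Beaufort force 7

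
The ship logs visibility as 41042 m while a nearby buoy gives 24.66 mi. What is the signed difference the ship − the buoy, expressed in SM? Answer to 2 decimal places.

the ship: 41042 m = 25.5023 SM.
Difference: 25.5023 − 24.6600 = 0.84 SM.

0.84 SM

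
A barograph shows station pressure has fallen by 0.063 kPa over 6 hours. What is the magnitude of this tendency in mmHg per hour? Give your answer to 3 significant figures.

0.063 kPa / 6 h × 7.50062 mmHg/kPa = 0.0788 mmHg/h.

0.0788 mmHg per hour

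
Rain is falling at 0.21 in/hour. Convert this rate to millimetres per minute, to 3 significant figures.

0.0889 mm/minute

0.21 in/hour × 25.4 mm/in × 0.0166667 hour/minute = 0.0889 mm/minute.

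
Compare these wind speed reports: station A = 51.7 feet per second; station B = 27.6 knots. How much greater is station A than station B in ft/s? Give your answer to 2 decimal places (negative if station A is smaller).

station B: 27.6 kt = 46.5836 ft/s.
Difference: 51.7000 − 46.5836 = 5.12 ft/s.

5.12 ft/s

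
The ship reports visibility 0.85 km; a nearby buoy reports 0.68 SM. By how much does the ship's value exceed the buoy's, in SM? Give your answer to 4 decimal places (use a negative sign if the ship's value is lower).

-0.1518 SM

the ship: 0.85 km = 0.528166 SM.
Difference: 0.528166 − 0.680000 = -0.1518 SM.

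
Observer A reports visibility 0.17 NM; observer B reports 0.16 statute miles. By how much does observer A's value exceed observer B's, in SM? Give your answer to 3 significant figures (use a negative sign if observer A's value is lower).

observer A: 0.17 nmi = 0.195633 SM.
Difference: 0.195633 − 0.160000 = 0.0356 SM.

0.0356 SM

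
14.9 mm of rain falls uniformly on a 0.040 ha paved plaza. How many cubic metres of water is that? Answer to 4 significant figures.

5.960 cubic metres

Area: 0.040 ha = 400 m².
1 mm over 1 m² is 1 L, so volume = 14.9 × 400 = 5960 L = 5.960 m³.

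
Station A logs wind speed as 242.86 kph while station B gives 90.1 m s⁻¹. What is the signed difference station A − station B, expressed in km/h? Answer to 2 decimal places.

station B: 90.1 m/s = 324.3600 km/h.
Difference: 242.8600 − 324.3600 = -81.50 km/h.

-81.50 km/h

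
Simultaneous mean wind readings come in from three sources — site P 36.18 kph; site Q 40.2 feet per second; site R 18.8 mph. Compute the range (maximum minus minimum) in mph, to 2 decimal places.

8.61 mph

site P: 36.18 km/h = 22.4812 mph.
site Q: 40.2 ft/s = 27.4091 mph.
Spread: 27.4091 − 18.8000 = 8.61 mph.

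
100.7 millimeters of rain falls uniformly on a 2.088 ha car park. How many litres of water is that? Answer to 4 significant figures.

Area: 2.088 ha = 20880 m².
1 mm over 1 m² is 1 L, so volume = 100.7 × 20880 = 2102616 L ≈ 2103000 L.

2103000 litres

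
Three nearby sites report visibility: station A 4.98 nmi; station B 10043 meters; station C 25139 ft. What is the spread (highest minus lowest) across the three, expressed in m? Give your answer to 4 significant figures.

2381 m

station A: 4.98 nmi = 9222.96 m.
station C: 25139 ft = 7662.37 m.
Spread: 10043.00 − 7662.37 = 2381 m.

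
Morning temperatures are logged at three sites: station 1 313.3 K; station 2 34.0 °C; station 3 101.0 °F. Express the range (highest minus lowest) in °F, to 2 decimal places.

station 1: 313.3 K = 40.150 °C.
station 3: 101.0 °F = 38.333 °C.
Spread: 40.150 − 34.000 = 6.150 °C = 11.07 °F.

11.07 °F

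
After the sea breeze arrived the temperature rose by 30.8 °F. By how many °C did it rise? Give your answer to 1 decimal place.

For a temperature change the 32° offset cancels: Δ°C = 30.8 × 0.5556 = 17.1 °C.

17.1 °C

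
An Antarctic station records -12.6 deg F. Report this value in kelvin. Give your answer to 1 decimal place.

248.4 K

First to °C: -24.78 °C.
Then to K: 248.4 K.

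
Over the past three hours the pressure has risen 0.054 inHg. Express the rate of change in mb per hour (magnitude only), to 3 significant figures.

0.610 mb per hour

0.054 inHg / 3 h × 33.8639 mb/inHg = 0.610 mb/h.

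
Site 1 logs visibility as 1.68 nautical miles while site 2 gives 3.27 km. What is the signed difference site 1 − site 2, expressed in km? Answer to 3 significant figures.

-0.159 km

site 1: 1.68 nmi = 3.11136 km.
Difference: 3.11136 − 3.27000 = -0.159 km.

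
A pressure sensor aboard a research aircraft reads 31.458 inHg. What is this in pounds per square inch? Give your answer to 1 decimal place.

15.5 psi

1 inHg = 0.491154 psi, so 31.458 × 0.491154 = 15.5 psi.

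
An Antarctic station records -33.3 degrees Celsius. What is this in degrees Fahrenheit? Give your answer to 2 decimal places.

°F = °C × 9/5 + 32 = -33.3 × 1.8 + 32 = -27.94 °F.

-27.94 °F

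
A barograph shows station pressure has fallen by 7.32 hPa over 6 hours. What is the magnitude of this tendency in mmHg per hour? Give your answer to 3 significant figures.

0.915 mmHg per hour

7.32 hPa / 6 h × 0.750062 mmHg/hPa = 0.915 mmHg/h.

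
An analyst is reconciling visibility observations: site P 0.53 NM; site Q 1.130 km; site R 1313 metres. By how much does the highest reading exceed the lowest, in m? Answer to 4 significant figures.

site P: 0.53 nmi = 981.560 m.
site Q: 1.130 km = 1130.000 m.
Spread: 1313.000 − 981.560 = 331.4 m.

331.4 m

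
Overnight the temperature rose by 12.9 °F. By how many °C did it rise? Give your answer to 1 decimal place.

7.2 °C

A change of 1 °C equals a change of 1.8 °F: Δ°C = 12.9 × 0.5556 = 7.2 °C.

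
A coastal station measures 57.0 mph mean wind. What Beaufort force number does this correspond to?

Beaufort force 10

57.0 mph = 25.5 m/s, which is Beaufort 10 (storm, 24.5–28.4 m/s).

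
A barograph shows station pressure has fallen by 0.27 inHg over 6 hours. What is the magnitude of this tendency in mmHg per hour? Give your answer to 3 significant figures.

0.27 inHg / 6 h × 25.4 mmHg/inHg = 1.14 mmHg/h.

1.14 mmHg per hour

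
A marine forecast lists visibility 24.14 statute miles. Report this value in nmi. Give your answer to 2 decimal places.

20.98 nmi

1 SM = 0.868976 nmi, so 24.14 × 0.868976 = 20.98 nmi.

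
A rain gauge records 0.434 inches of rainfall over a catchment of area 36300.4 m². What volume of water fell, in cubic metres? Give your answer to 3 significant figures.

Depth: 0.434 in × 25.4 = 11.0236 mm.
1 mm over 1 m² is 1 L, so volume = 11.0236 × 36300.4 = 400161.09 L = 400 m³.

400 cubic metres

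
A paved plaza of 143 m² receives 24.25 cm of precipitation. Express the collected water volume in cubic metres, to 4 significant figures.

34.68 cubic metres

Depth: 24.25 cm × 10 = 242.5 mm.
1 mm over 1 m² is 1 L, so volume = 242.5 × 143 = 34677.5 L = 34.68 m³.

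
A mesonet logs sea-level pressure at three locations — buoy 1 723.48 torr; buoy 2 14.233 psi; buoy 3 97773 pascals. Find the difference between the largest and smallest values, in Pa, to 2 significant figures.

buoy 1: 723.48 mmHg = 96456.08 Pa.
buoy 2: 14.233 psi = 98133.08 Pa.
Spread: 98133.08 − 96456.08 = 1700 Pa.

1700 Pa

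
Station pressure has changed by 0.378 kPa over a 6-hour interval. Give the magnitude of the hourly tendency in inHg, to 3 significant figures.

0.0186 inHg per hour

0.378 kPa / 6 h × 0.2953 inHg/kPa = 0.0186 inHg/h.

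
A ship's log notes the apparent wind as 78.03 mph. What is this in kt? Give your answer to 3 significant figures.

1 mph = 0.868976 kt, so 78.03 × 0.868976 = 67.8 kt.

67.8 kt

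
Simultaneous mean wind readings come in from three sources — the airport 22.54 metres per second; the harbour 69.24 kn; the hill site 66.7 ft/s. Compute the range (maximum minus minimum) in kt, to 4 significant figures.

29.72 kt

the airport: 22.54 m/s = 43.8143 kt.
the hill site: 66.7 ft/s = 39.5187 kt.
Spread: 69.2400 − 39.5187 = 29.72 kt.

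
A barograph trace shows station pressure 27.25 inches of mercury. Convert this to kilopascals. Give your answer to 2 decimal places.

92.28 kPa

1 inHg = 3.38639 kPa, so 27.25 × 3.38639 = 92.28 kPa.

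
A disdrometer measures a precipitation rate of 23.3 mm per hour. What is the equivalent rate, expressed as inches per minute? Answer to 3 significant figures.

23.3 mm/hour × 0.0393701 in/mm × 0.0166667 hour/minute = 0.0153 in/minute.

0.0153 in/minute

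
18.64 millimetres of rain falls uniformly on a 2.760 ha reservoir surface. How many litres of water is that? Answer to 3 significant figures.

Area: 2.760 ha = 27600 m².
1 mm over 1 m² is 1 L, so volume = 18.64 × 27600 = 514464 L ≈ 514000 L.

514000 litres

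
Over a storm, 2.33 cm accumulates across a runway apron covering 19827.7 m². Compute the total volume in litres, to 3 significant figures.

462000 litres

Depth: 2.33 cm × 10 = 23.3 mm.
1 mm over 1 m² is 1 L, so volume = 23.3 × 19827.7 = 461985.41 L ≈ 462000 L.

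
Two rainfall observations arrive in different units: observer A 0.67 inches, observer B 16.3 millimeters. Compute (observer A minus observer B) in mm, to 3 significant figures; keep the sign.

0.718 mm

observer A: 0.67 in = 17.01800 mm.
Difference: 17.01800 − 16.30000 = 0.718 mm.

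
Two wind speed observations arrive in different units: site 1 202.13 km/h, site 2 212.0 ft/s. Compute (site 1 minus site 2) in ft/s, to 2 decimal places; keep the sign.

-27.79 ft/s

site 1: 202.13 km/h = 184.2100 ft/s.
Difference: 184.2100 − 212.0000 = -27.79 ft/s.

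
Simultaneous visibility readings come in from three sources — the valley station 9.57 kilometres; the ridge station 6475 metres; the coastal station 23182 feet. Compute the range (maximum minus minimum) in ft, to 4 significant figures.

10150 ft

the valley station: 9.57 km = 31397.64 ft.
the ridge station: 6475 m = 21243.44 ft.
Spread: 31397.64 − 21243.44 = 10150 ft.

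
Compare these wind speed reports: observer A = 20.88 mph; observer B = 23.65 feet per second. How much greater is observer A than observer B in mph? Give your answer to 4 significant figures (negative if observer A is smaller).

observer B: 23.65 ft/s = 16.12500 mph.
Difference: 20.88000 − 16.12500 = 4.755 mph.

4.755 mph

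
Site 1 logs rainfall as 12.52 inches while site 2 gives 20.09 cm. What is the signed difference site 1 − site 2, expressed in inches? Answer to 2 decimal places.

4.61 in

site 2: 20.09 cm = 7.9094 in.
Difference: 12.5200 − 7.9094 = 4.61 in.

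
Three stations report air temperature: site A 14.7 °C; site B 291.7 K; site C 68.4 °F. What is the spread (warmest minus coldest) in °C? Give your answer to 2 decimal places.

site B: 291.7 K = 18.550 °C.
site C: 68.4 °F = 20.222 °C.
Spread: 20.222 − 14.700 = 5.522 °C.

5.52 °C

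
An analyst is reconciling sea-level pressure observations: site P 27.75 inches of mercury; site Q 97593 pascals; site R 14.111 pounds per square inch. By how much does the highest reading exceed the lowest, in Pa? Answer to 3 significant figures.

site P: 27.75 inHg = 93972.29 Pa.
site R: 14.111 psi = 97291.92 Pa.
Spread: 97593.00 − 93972.29 = 3620 Pa.

3620 Pa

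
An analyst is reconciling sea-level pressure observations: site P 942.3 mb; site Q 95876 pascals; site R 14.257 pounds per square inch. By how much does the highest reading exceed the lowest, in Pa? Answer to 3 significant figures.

4070 Pa

site P: 942.3 mb = 94230.00 Pa.
site R: 14.257 psi = 98298.55 Pa.
Spread: 98298.55 − 94230.00 = 4070 Pa.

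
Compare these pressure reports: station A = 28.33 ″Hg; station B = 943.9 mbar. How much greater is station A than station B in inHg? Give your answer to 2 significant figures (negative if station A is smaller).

0.46 inHg

station B: 943.9 mb = 27.8733 inHg.
Difference: 28.3300 − 27.8733 = 0.46 inHg.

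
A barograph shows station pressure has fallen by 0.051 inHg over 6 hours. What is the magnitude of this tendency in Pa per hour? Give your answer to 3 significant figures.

28.8 Pa per hour

0.051 inHg / 6 h × 3386.39 Pa/inHg = 28.8 Pa/h.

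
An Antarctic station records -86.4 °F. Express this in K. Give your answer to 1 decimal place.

First to °C: -65.78 °C.
Then to K: 207.4 K.

207.4 K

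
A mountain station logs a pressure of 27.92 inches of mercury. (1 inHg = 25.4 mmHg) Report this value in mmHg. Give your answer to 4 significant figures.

709.2 mmHg

1 inHg = 25.4 mmHg, so 27.92 × 25.4 = 709.2 mmHg.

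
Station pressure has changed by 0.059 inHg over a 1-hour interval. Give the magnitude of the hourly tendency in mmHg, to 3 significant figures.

1.50 mmHg per hour

0.059 inHg / 1 h × 25.4 mmHg/inHg = 1.50 mmHg/h.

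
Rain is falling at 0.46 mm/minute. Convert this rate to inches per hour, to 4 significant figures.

0.46 mm/minute × 0.0393701 in/mm × 60 minute/hour = 1.087 in/hour.

1.087 in/hour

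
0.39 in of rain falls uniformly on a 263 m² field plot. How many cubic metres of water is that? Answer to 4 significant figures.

2.605 cubic metres

Depth: 0.39 in × 25.4 = 9.906 mm.
1 mm over 1 m² is 1 L, so volume = 9.906 × 263 = 2605.278 L = 2.605 m³.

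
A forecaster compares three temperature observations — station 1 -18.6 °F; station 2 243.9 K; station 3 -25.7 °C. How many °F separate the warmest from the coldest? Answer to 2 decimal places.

station 1: -18.6 °F = -28.111 °C.
station 2: 243.9 K = -29.250 °C.
Spread: (-25.700) − (-29.250) = 3.550 °C = 6.39 °F.

6.39 °F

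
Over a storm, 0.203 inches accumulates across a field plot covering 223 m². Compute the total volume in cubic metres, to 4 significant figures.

Depth: 0.203 in × 25.4 = 5.1562 mm.
1 mm over 1 m² is 1 L, so volume = 5.1562 × 223 = 1149.8326 L = 1.150 m³.

1.150 cubic metres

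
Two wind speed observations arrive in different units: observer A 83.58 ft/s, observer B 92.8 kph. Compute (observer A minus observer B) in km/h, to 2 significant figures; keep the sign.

observer A: 83.58 ft/s = 91.711 km/h.
Difference: 91.711 − 92.800 = -1.1 km/h.

-1.1 km/h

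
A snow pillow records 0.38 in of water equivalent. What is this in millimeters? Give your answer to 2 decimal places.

9.65 mm

1 in = 25.4 mm, so 0.38 × 25.4 = 9.65 mm.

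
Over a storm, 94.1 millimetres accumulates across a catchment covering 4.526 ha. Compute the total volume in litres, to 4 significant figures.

Area: 4.526 ha = 45260 m².
1 mm over 1 m² is 1 L, so volume = 94.1 × 45260 = 4258966 L ≈ 4259000 L.

4259000 litres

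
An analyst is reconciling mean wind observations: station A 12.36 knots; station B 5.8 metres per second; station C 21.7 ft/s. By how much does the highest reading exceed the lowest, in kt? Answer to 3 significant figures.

station B: 5.8 m/s = 11.2743 kt.
station C: 21.7 ft/s = 12.8569 kt.
Spread: 12.8569 − 11.2743 = 1.58 kt.

1.58 kt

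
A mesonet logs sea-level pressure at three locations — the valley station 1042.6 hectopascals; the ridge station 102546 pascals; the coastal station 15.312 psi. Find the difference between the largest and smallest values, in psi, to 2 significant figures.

the valley station: 1042.6 hPa = 15.1216 psi.
the ridge station: 102546 Pa = 14.8730 psi.
Spread: 15.3120 − 14.8730 = 0.44 psi.

0.44 psi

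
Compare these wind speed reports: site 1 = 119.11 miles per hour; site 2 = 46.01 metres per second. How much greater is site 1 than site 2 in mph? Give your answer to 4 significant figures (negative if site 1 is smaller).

16.19 mph

site 2: 46.01 m/s = 102.9214 mph.
Difference: 119.1100 − 102.9214 = 16.19 mph.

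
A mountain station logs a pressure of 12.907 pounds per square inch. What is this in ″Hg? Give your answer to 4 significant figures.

1 psi = 2.03602 inHg, so 12.907 × 2.03602 = 26.28 inHg.

26.28 inHg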